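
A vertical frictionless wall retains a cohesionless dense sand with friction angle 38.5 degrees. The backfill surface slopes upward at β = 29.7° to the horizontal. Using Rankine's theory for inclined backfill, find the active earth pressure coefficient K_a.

K_a = cos β · (cos β − √(cos²β − cos²φ)) / (cos β + √(cos²β − cos²φ)).
cos β = 0.8686, cos φ = 0.7826, √(cos²β − cos²φ) = 0.3769.
K_a = 0.8686 × (0.8686 − 0.3769)/(0.8686 + 0.3769) = 0.3429.

0.343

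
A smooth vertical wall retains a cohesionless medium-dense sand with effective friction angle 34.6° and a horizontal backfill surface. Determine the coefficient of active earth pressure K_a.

K_a = (1 − sin φ)/(1 + sin φ) = (1 − sin 34.6°)/(1 + sin 34.6°) = 0.2756.

0.276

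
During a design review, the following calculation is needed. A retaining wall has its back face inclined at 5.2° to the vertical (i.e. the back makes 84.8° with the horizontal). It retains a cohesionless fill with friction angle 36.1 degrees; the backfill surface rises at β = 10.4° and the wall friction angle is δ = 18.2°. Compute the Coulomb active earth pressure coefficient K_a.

K_a = sin²(α+φ) / [sin²α · sin(α−δ) · (1 + √{sin(φ+δ)sin(φ−β) / (sin(α−δ)sin(α+β))})²].
With α = 84.8°, φ = 36.1°, δ = 18.2°, β = 10.4°: K_a = 0.3079.

0.308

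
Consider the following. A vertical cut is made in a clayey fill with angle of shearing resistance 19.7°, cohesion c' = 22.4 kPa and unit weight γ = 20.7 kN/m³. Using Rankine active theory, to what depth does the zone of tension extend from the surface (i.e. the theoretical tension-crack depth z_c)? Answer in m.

K_a = tan²(45° − 19.7°/2) = 0.4958; √K_a = 0.7041.
The active pressure is zero where K_a γ z = 2c√K_a, so z_c = 2c/(γ√K_a) = 2×22.4/(20.7×0.7041) = 3.074 m.

3.07 m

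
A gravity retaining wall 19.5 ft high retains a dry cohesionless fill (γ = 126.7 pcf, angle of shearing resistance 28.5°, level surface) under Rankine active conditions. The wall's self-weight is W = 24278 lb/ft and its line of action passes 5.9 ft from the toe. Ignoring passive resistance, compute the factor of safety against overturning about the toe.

2.58

K_a = tan²(45° − 28.5°/2) = 0.3540.
P_a = ½K_aγH² = 0.5×0.3540×126.7×19.5² = 8526 lb/ft, acting at H/3 = 6.500 ft above the base.
Overturning moment M_o = P_a × H/3 = 8526 × 6.500 = 55420.
Resisting moment M_r = W × 5.9 = 24278 × 5.9 = 143200.
FS_overturning = M_r/M_o = 143200/55420 = 2.585.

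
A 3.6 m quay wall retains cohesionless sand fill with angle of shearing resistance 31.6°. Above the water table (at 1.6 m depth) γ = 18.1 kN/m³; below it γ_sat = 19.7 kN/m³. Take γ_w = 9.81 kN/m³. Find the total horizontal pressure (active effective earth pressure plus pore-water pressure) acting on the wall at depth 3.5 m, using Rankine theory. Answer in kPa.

K_a = (1 − sin φ)/(1 + sin φ) = 0.3123.
γ' = 19.7 − 9.81 = 9.890 kN/m³.
Effective vertical stress at 3.5 m: σ'_v = 18.1×1.6 + 9.890×1.90 = 47.75 kPa.
σ'_h = K_a σ'_v = 0.3123 × 47.75 = 14.91 kPa; u = γ_w × 1.90 = 18.64 kPa.
Total σ_h = 14.91 + 18.64 = 33.55 kPa.

33.6 kPa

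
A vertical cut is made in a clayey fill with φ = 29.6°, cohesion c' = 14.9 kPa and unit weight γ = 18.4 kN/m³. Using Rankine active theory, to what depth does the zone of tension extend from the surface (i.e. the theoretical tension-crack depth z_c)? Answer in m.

K_a = tan²(45° − 29.6°/2) = 0.3387; √K_a = 0.5820.
The active pressure is zero where K_a γ z = 2c√K_a, so z_c = 2c/(γ√K_a) = 2×14.9/(18.4×0.5820) = 2.783 m.

2.78 m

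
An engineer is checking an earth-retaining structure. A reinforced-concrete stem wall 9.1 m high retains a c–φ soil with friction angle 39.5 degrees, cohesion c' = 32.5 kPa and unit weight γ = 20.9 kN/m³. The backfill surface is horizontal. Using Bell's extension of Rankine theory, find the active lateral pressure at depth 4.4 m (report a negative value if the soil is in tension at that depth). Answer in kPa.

K_a = (1 − sin φ)/(1 + sin φ) = 0.2224.
σ_a = K_a γ z − 2c√K_a = 0.2224×20.9×4.4 − 2×32.5×0.4716 = -10.20 kPa.

-10.2 kPa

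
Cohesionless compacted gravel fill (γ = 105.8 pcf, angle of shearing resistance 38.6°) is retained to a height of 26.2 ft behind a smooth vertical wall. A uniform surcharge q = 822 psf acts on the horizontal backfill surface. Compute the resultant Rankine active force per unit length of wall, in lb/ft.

13400 lb/ft

K_a = tan²(45° − φ/2) = 0.2316.
Soil triangle: ½ K_a γ H² = 0.5×0.2316×105.8×26.2² = 8411 lb/ft.
Surcharge rectangle: K_a q H = 0.2316×822×26.2 = 4988 lb/ft.
Total = 8411 + 4988 = 13400 lb/ft.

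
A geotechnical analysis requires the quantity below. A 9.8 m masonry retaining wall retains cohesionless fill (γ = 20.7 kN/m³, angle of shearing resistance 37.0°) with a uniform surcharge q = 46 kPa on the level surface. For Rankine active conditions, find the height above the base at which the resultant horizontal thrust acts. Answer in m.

K_a = 0.2486.
Triangular part P₁ = ½K_aγH² = 247.1 at H/3 = 3.267 m; rectangular part P₂ = K_a q H = 112.1 at H/2 = 4.900 m.
ȳ = (P₁·3.267 + P₂·4.900)/(P₁+P₂) = 3.776 m.

3.78 m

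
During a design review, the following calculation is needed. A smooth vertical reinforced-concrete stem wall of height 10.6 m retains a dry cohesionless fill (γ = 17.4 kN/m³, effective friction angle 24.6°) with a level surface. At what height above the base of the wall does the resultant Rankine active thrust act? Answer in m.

K_a = 0.4121.
The pressure distribution is triangular, so the resultant acts at H/3 above the base = 10.6/3 = 3.533 m.

3.53 m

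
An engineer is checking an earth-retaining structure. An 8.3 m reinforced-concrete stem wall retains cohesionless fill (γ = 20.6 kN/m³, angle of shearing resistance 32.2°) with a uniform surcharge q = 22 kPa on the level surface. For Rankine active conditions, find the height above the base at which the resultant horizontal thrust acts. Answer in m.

3.05 m

K_a = 0.3047.
Triangular part P₁ = ½K_aγH² = 216.2 at H/3 = 2.767 m; rectangular part P₂ = K_a q H = 55.64 at H/2 = 4.150 m.
ȳ = (P₁·2.767 + P₂·4.150)/(P₁+P₂) = 3.050 m.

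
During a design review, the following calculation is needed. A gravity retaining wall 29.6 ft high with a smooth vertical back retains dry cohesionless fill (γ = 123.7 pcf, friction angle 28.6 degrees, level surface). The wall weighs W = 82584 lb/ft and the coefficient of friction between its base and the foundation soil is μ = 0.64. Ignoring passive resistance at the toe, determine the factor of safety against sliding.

2.77

K_a = tan²(45° − 28.6°/2) = 0.3525.
P_a = ½K_aγH² = 0.5×0.3525×123.7×29.6² = 19100 lb/ft, acting at H/3 = 9.867 ft above the base.
FS_sliding = μW / P_a = 0.64×82584 / 19100 = 2.767.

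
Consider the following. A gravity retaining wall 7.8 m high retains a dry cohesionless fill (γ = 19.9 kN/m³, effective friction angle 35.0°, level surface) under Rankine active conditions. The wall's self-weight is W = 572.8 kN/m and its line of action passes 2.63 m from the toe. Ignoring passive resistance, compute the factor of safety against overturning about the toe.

3.53

K_a = tan²(45° − 35.0°/2) = 0.2710.
P_a = ½K_aγH² = 0.5×0.2710×19.9×7.8² = 164.0 kN/m, acting at H/3 = 2.600 m above the base.
Overturning moment M_o = P_a × H/3 = 164.0 × 2.600 = 426.5.
Resisting moment M_r = W × 2.63 = 572.8 × 2.63 = 1506.
FS_overturning = M_r/M_o = 1506/426.5 = 3.532.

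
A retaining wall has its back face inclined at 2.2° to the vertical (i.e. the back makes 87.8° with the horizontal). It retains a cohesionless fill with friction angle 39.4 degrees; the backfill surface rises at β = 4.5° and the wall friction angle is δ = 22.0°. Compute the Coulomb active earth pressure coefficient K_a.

K_a = sin²(α+φ) / [sin²α · sin(α−δ) · (1 + √{sin(φ+δ)sin(φ−β) / (sin(α−δ)sin(α+β))})²].
With α = 87.8°, φ = 39.4°, δ = 22.0°, β = 4.5°: K_a = 0.2295.

0.229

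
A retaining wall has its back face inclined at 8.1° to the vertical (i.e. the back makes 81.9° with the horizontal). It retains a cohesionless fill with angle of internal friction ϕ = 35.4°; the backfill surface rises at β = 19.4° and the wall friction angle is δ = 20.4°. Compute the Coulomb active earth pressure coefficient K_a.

K_a = sin²(α+φ) / [sin²α · sin(α−δ) · (1 + √{sin(φ+δ)sin(φ−β) / (sin(α−δ)sin(α+β))})²].
With α = 81.9°, φ = 35.4°, δ = 20.4°, β = 19.4°: K_a = 0.3998.

0.400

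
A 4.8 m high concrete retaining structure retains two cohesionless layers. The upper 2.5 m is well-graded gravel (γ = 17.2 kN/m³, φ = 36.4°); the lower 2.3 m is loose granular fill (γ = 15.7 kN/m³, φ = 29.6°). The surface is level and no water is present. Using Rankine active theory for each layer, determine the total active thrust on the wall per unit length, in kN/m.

61.3 kN/m

K_a1 = tan²(45°−36.4°/2) = 0.2552; K_a2 = tan²(45°−29.6°/2) = 0.3387.
Layer 1: σ at base = K_a1 γ₁ h₁ = 10.97 kPa; P₁ = ½×10.97×2.5 = 13.71.
Layer 2: σ_v at top = γ₁h₁ = 43.00; σ_h top = K_a2×43.00 = 14.57; σ_h base = K_a2×(43.00+15.7×2.3) = 26.80.
P₂ = ½(14.57+26.80)×2.3 = 47.57. Total P_a = 13.71+47.57 = 61.28 kN/m.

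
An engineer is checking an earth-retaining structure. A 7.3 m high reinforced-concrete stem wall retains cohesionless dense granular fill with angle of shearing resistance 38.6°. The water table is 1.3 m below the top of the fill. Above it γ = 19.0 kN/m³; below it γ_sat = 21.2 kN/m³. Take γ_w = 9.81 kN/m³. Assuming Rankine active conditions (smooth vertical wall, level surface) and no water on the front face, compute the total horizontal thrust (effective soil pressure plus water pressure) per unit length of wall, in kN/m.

262 kN/m

K_a = tan²(45° − φ/2) = 0.2316.
γ' = 21.2 − 9.81 = 11.39 kN/m³. Depth below WT = 6.0 m.
σ'_h at WT = K_a γ d_w = 5.721 kPa; at base = 5.721 + K_a γ' × 6.0 = 21.55 kPa.
P₁ (0–1.3 m) = ½×5.721×1.3 = 3.719. P₂ (1.3–7.3 m) = ½(5.721+21.55)×6.0 = 81.81.
P_w = ½ γ_w h₂² = 0.5×9.81×6.0² = 176.6. Total = 3.719+81.81+176.6 = 262.1 kN/m.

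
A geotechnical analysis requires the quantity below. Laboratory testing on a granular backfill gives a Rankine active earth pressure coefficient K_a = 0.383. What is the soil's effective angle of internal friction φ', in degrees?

K_a = tan²(45° − φ/2) ⇒ 45° − φ/2 = arctan(√0.383) = 31.75°.
φ = 2(45° − 31.75°) = 26.50°.

26.5°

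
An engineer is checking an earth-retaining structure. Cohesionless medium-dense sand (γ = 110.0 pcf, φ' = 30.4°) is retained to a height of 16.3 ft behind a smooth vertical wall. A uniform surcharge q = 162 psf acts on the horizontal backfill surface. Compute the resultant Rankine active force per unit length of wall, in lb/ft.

K_a = tan²(45° − φ/2) = 0.3280.
Soil triangle: ½ K_a γ H² = 0.5×0.3280×110.0×16.3² = 4793 lb/ft.
Surcharge rectangle: K_a q H = 0.3280×162×16.3 = 866.1 lb/ft.
Total = 4793 + 866.1 = 5659 lb/ft.

5660 lb/ft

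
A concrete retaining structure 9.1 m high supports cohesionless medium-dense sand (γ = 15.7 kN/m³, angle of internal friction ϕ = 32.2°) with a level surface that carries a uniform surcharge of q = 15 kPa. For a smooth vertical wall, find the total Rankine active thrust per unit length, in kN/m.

K_a = tan²(45° − φ/2) = 0.3047.
Soil triangle: ½ K_a γ H² = 0.5×0.3047×15.7×9.1² = 198.1 kN/m.
Surcharge rectangle: K_a q H = 0.3047×15×9.1 = 41.60 kN/m.
Total = 198.1 + 41.60 = 239.7 kN/m.

240 kN/m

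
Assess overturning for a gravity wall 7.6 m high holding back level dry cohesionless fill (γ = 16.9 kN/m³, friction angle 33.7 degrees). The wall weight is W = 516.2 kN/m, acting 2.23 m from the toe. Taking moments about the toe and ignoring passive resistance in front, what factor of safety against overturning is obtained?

K_a = tan²(45° − 33.7°/2) = 0.2863.
P_a = ½K_aγH² = 0.5×0.2863×16.9×7.6² = 139.7 kN/m, acting at H/3 = 2.533 m above the base.
Overturning moment M_o = P_a × H/3 = 139.7 × 2.533 = 354.0.
Resisting moment M_r = W × 2.23 = 516.2 × 2.23 = 1151.
FS_overturning = M_r/M_o = 1151/354.0 = 3.252.

3.25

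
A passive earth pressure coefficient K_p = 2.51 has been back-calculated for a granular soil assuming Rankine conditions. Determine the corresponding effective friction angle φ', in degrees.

25.5°

K_p = (1+sin φ)/(1−sin φ) ⇒ sin φ = (K_p − 1)/(K_p + 1) = 0.4302.
φ = arcsin(0.4302) = 25.48°.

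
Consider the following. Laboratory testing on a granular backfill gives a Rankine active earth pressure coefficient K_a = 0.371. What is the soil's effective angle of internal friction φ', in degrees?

27.3°

K_a = tan²(45° − φ/2) ⇒ 45° − φ/2 = arctan(√0.371) = 31.35°.
φ = 2(45° − 31.35°) = 27.31°.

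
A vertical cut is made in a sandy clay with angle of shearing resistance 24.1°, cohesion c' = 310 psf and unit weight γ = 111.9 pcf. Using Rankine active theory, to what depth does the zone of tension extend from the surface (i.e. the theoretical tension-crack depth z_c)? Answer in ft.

K_a = tan²(45° − 24.1°/2) = 0.4201; √K_a = 0.6482.
The active pressure is zero where K_a γ z = 2c√K_a, so z_c = 2c/(γ√K_a) = 2×310/(111.9×0.6482) = 8.548 ft.

8.55 ft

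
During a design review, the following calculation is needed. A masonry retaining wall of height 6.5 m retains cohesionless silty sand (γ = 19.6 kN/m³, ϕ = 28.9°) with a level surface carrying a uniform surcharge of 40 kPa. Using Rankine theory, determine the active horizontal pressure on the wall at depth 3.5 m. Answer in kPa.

37.8 kPa

K_a = (1 − sin φ)/(1 + sin φ) = 0.3484.
σ_v = γz + q = 19.6 × 3.5 + 40 = 108.6 kPa.
σ_h = K_a σ_v = 0.3484 × 108.6 = 37.83 kPa.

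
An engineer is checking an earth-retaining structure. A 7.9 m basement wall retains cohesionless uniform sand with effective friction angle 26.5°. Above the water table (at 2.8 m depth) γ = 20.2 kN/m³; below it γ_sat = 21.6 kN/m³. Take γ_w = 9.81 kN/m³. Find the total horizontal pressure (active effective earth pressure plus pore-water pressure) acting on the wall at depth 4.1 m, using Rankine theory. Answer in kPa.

K_a = (1 − sin φ)/(1 + sin φ) = 0.3829.
γ' = 21.6 − 9.81 = 11.79 kN/m³.
Effective vertical stress at 4.1 m: σ'_v = 20.2×2.8 + 11.79×1.30 = 71.89 kPa.
σ'_h = K_a σ'_v = 0.3829 × 71.89 = 27.53 kPa; u = γ_w × 1.30 = 12.75 kPa.
Total σ_h = 27.53 + 12.75 = 40.28 kPa.

40.3 kPa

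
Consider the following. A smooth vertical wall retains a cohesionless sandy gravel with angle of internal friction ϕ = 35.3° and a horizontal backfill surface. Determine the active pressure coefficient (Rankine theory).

K_a = (1 − sin φ)/(1 + sin φ) = (1 − sin 35.3°)/(1 + sin 35.3°) = 0.2675.

0.268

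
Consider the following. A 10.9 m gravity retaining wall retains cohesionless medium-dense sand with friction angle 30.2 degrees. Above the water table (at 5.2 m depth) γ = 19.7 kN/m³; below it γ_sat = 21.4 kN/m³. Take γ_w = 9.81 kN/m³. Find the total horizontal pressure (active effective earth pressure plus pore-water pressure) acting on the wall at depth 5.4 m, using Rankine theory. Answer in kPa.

36.6 kPa

K_a = (1 − sin φ)/(1 + sin φ) = 0.3307.
γ' = 21.4 − 9.81 = 11.59 kN/m³.
Effective vertical stress at 5.4 m: σ'_v = 19.7×5.2 + 11.59×0.200 = 104.8 kPa.
σ'_h = K_a σ'_v = 0.3307 × 104.8 = 34.64 kPa; u = γ_w × 0.200 = 1.962 kPa.
Total σ_h = 34.64 + 1.962 = 36.60 kPa.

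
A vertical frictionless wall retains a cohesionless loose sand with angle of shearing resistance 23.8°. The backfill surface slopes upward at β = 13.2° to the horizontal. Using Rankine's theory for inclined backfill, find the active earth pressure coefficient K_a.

0.478

K_a = cos β · (cos β − √(cos²β − cos²φ)) / (cos β + √(cos²β − cos²φ)).
cos β = 0.9736, cos φ = 0.9150, √(cos²β − cos²φ) = 0.3327.
K_a = 0.9736 × (0.9736 − 0.3327)/(0.9736 + 0.3327) = 0.4776.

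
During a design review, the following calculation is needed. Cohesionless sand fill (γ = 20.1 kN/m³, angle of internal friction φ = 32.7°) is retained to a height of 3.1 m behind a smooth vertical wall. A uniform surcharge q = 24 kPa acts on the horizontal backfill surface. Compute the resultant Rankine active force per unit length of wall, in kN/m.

K_a = tan²(45° − φ/2) = 0.2985.
Soil triangle: ½ K_a γ H² = 0.5×0.2985×20.1×3.1² = 28.83 kN/m.
Surcharge rectangle: K_a q H = 0.2985×24×3.1 = 22.21 kN/m.
Total = 28.83 + 22.21 = 51.04 kN/m.

51.0 kN/m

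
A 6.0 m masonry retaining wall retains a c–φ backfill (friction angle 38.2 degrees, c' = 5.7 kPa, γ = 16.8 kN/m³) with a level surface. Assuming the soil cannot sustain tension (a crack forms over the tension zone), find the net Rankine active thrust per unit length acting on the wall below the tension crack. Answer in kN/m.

K_a = 0.2358; √K_a = 0.4856.
Tension-crack depth z_c = 2c/(γ√K_a) = 2×5.7/(16.8×0.4856) = 1.397 m.
σ_a at base = K_a γ H − 2c√K_a = 0.2358×16.8×6.0 − 2×5.7×0.4856 = 18.23 kPa.
P_a = ½ × 18.23 × (H − z_c) = 0.5×18.23×4.603 = 41.96 kN/m.

42.0 kN/m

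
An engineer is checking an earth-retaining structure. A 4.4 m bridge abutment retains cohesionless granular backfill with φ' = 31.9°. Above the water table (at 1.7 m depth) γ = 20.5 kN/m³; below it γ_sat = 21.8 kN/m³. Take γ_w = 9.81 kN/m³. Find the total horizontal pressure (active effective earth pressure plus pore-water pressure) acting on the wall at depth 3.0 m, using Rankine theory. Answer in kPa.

K_a = (1 − sin φ)/(1 + sin φ) = 0.3085.
γ' = 21.8 − 9.81 = 11.99 kN/m³.
Effective vertical stress at 3.0 m: σ'_v = 20.5×1.7 + 11.99×1.30 = 50.44 kPa.
σ'_h = K_a σ'_v = 0.3085 × 50.44 = 15.56 kPa; u = γ_w × 1.30 = 12.75 kPa.
Total σ_h = 15.56 + 12.75 = 28.31 kPa.

28.3 kPa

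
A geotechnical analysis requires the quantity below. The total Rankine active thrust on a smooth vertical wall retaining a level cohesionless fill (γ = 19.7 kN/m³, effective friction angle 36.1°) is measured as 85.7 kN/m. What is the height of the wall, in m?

K_a = 0.2585. P_a = ½ K_a γ H² ⇒ H = √(2P_a/(K_a γ)).
H = √(2×85.7/(0.2585×19.7)) = 5.802 m.

5.80 m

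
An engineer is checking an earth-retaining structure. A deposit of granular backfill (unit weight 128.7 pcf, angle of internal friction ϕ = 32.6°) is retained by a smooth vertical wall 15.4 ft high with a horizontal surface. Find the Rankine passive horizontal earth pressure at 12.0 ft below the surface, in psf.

K_p = (1 + sin φ)/(1 − sin φ) = 3.336.
σ_h = K_p γ z = 3.336 × 128.7 × 12.0 = 5152 psf.

5150 psf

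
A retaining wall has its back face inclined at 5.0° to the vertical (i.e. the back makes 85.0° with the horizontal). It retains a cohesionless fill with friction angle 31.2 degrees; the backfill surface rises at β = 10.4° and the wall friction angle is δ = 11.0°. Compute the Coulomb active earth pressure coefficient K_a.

0.375

K_a = sin²(α+φ) / [sin²α · sin(α−δ) · (1 + √{sin(φ+δ)sin(φ−β) / (sin(α−δ)sin(α+β))})²].
With α = 85.0°, φ = 31.2°, δ = 11.0°, β = 10.4°: K_a = 0.3755.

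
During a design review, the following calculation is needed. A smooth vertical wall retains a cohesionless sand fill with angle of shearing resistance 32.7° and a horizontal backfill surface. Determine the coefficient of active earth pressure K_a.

K_a = tan²(45° − φ/2) = tan²(28.65°) = 0.2985.

0.298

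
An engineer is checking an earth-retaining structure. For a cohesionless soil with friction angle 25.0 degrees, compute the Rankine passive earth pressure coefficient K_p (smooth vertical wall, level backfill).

K_p = (1 + sin φ)/(1 − sin φ) = tan²(45° + 25.0°/2) = 2.464.

2.46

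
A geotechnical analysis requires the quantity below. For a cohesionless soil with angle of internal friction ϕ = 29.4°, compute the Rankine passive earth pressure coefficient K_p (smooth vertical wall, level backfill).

2.93

K_p = (1 + sin φ)/(1 − sin φ) = tan²(45° + 29.4°/2) = 2.929.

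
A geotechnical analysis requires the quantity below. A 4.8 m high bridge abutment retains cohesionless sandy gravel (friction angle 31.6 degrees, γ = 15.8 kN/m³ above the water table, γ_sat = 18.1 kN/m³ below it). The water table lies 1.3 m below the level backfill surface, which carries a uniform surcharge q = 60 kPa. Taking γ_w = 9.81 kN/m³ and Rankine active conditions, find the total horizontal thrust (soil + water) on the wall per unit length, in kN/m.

K_a = tan²(45° − φ/2) = 0.3123.
γ' = 18.1 − 9.81 = 8.290 kN/m³. h₂ = H − d_w = 3.5 m.
σ'_h: at surface K_a·q = 18.74; at WT K_a(q+γd_w) = 25.16; at base K_a(q+γd_w+γ'h₂) = 34.22 kPa.
P₁ = ½(18.74+25.16)×1.3 = 28.53; P₂ = ½(25.16+34.22)×3.5 = 103.9; P_w = ½γ_w h₂² = 60.09.
Total = 28.53+103.9+60.09 = 192.5 kN/m.

193 kN/m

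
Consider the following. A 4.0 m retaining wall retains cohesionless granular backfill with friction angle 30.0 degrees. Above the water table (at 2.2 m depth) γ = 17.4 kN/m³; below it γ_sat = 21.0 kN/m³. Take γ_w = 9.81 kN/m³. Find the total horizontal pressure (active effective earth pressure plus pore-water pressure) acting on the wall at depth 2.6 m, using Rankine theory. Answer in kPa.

K_a = (1 − sin φ)/(1 + sin φ) = 0.3333.
γ' = 21.0 − 9.81 = 11.19 kN/m³.
Effective vertical stress at 2.6 m: σ'_v = 17.4×2.2 + 11.19×0.400 = 42.76 kPa.
σ'_h = K_a σ'_v = 0.3333 × 42.76 = 14.25 kPa; u = γ_w × 0.400 = 3.924 kPa.
Total σ_h = 14.25 + 3.924 = 18.18 kPa.

18.2 kPa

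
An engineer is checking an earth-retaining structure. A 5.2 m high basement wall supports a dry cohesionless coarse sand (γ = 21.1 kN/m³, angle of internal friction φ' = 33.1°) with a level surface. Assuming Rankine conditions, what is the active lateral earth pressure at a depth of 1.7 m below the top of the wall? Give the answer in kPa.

10.5 kPa

K_a = (1 − sin φ)/(1 + sin φ) = 0.2936.
σ_h = K_a γ z = 0.2936 × 21.1 × 1.7 = 10.53 kPa.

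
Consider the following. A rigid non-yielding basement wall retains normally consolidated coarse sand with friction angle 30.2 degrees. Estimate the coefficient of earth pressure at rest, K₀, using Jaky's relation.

K₀ = 1 − sin φ' = 1 − sin 30.2° = 0.4970.

0.497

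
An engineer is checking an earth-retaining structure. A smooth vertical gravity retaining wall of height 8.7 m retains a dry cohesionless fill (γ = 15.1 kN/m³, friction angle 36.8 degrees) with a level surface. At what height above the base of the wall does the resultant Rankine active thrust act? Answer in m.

2.90 m

K_a = 0.2508.
The pressure distribution is triangular, so the resultant acts at H/3 above the base = 8.7/3 = 2.900 m.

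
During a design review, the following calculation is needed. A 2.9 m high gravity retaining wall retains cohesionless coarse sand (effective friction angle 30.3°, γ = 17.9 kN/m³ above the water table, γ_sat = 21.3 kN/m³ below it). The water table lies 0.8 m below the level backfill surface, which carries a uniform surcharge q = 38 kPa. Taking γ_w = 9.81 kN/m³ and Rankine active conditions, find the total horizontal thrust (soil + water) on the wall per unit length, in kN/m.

K_a = tan²(45° − φ/2) = 0.3293.
γ' = 21.3 − 9.81 = 11.49 kN/m³. h₂ = H − d_w = 2.1 m.
σ'_h: at surface K_a·q = 12.51; at WT K_a(q+γd_w) = 17.23; at base K_a(q+γd_w+γ'h₂) = 25.18 kPa.
P₁ = ½(12.51+17.23)×0.8 = 11.90; P₂ = ½(17.23+25.18)×2.1 = 44.53; P_w = ½γ_w h₂² = 21.63.
Total = 11.90+44.53+21.63 = 78.06 kN/m.

78.1 kN/m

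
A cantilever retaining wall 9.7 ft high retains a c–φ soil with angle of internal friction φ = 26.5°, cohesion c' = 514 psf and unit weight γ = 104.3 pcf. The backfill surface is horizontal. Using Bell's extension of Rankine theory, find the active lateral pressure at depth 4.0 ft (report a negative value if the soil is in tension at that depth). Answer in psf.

-476 psf

K_a = (1 − sin φ)/(1 + sin φ) = 0.3829.
σ_a = K_a γ z − 2c√K_a = 0.3829×104.3×4.0 − 2×514×0.6188 = -476.4 psf.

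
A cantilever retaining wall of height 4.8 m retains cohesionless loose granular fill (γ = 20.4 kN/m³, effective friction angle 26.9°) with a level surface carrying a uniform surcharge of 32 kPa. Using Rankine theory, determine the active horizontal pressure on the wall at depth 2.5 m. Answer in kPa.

31.3 kPa

K_a = (1 − sin φ)/(1 + sin φ) = 0.3770.
σ_v = γz + q = 20.4 × 2.5 + 32 = 83.00 kPa.
σ_h = K_a σ_v = 0.3770 × 83.00 = 31.29 kPa.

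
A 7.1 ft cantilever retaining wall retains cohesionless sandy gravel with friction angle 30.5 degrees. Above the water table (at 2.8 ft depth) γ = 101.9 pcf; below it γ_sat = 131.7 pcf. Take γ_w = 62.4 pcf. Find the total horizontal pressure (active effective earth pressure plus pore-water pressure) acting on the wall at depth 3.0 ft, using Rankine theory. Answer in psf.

110 psf

K_a = (1 − sin φ)/(1 + sin φ) = 0.3267.
γ' = 131.7 − 62.4 = 69.30 pcf.
Effective vertical stress at 3.0 ft: σ'_v = 101.9×2.8 + 69.30×0.200 = 299.2 psf.
σ'_h = K_a σ'_v = 0.3267 × 299.2 = 97.73 psf; u = γ_w × 0.200 = 12.48 psf.
Total σ_h = 97.73 + 12.48 = 110.2 psf.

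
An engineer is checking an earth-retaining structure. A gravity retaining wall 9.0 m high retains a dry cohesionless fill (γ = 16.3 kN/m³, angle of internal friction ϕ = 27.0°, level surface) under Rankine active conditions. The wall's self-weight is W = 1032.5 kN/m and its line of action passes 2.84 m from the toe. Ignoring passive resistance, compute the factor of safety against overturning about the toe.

3.94

K_a = tan²(45° − 27.0°/2) = 0.3755.
P_a = ½K_aγH² = 0.5×0.3755×16.3×9.0² = 247.9 kN/m, acting at H/3 = 3.000 m above the base.
Overturning moment M_o = P_a × H/3 = 247.9 × 3.000 = 743.7.
Resisting moment M_r = W × 2.84 = 1032.5 × 2.84 = 2932.
FS_overturning = M_r/M_o = 2932/743.7 = 3.943.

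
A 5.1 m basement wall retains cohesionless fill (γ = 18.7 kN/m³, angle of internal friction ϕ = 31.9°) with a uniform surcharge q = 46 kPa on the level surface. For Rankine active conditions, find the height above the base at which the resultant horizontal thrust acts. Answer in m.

K_a = 0.3085.
Triangular part P₁ = ½K_aγH² = 75.03 at H/3 = 1.700 m; rectangular part P₂ = K_a q H = 72.38 at H/2 = 2.550 m.
ȳ = (P₁·1.700 + P₂·2.550)/(P₁+P₂) = 2.117 m.

2.12 m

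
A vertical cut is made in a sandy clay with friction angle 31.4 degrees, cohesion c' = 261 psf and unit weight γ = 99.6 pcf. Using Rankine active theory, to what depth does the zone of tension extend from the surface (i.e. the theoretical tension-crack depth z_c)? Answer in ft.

K_a = tan²(45° − 31.4°/2) = 0.3149; √K_a = 0.5612.
The active pressure is zero where K_a γ z = 2c√K_a, so z_c = 2c/(γ√K_a) = 2×261/(99.6×0.5612) = 9.339 ft.

9.34 ft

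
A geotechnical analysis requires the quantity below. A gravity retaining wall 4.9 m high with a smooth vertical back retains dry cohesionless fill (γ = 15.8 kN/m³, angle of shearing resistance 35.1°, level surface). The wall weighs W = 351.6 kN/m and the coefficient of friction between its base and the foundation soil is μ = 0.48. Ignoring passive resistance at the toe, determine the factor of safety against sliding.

K_a = tan²(45° − 35.1°/2) = 0.2698.
P_a = ½K_aγH² = 0.5×0.2698×15.8×4.9² = 51.18 kN/m, acting at H/3 = 1.633 m above the base.
FS_sliding = μW / P_a = 0.48×351.6 / 51.18 = 3.297.

3.30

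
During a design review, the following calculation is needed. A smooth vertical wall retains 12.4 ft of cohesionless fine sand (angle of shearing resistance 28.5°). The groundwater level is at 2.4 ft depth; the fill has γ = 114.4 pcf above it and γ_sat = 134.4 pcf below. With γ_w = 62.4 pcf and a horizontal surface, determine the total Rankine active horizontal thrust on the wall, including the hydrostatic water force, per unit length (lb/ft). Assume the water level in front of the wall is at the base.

K_a = tan²(45° − φ/2) = 0.3540.
γ' = 134.4 − 62.4 = 72.00 pcf. Depth below WT = 10.0 ft.
σ'_h at WT = K_a γ d_w = 97.18 psf; at base = 97.18 + K_a γ' × 10.0 = 352.0 psf.
P₁ (0–2.4 ft) = ½×97.18×2.4 = 116.6. P₂ (2.4–12.4 ft) = ½(97.18+352.0)×10.0 = 2246.
P_w = ½ γ_w h₂² = 0.5×62.4×10.0² = 3120. Total = 116.6+2246+3120 = 5483 lb/ft.

5480 lb/ft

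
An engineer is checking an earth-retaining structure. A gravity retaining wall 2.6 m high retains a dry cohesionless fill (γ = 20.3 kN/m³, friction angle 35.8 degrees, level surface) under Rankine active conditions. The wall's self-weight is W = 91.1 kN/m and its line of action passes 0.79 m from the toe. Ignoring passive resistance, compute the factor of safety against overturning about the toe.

4.62

K_a = tan²(45° − 35.8°/2) = 0.2619.
P_a = ½K_aγH² = 0.5×0.2619×20.3×2.6² = 17.97 kN/m, acting at H/3 = 0.8667 m above the base.
Overturning moment M_o = P_a × H/3 = 17.97 × 0.8667 = 15.57.
Resisting moment M_r = W × 0.79 = 91.1 × 0.79 = 71.97.
FS_overturning = M_r/M_o = 71.97/15.57 = 4.622.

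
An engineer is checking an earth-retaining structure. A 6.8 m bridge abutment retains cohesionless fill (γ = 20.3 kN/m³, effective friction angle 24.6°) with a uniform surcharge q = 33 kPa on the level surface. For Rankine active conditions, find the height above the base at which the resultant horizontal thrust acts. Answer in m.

2.63 m

K_a = 0.4121.
Triangular part P₁ = ½K_aγH² = 193.4 at H/3 = 2.267 m; rectangular part P₂ = K_a q H = 92.49 at H/2 = 3.400 m.
ȳ = (P₁·2.267 + P₂·3.400)/(P₁+P₂) = 2.633 m.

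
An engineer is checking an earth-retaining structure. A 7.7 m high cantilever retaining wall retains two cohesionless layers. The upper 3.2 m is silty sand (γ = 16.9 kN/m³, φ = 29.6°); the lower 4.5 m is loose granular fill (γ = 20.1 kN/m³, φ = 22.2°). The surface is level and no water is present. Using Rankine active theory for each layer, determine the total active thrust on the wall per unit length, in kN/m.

K_a1 = tan²(45°−29.6°/2) = 0.3387; K_a2 = tan²(45°−22.2°/2) = 0.4515.
Layer 1: σ at base = K_a1 γ₁ h₁ = 18.32 kPa; P₁ = ½×18.32×3.2 = 29.31.
Layer 2: σ_v at top = γ₁h₁ = 54.08; σ_h top = K_a2×54.08 = 24.42; σ_h base = K_a2×(54.08+20.1×4.5) = 65.26.
P₂ = ½(24.42+65.26)×4.5 = 201.8. Total P_a = 29.31+201.8 = 231.1 kN/m.

231 kN/m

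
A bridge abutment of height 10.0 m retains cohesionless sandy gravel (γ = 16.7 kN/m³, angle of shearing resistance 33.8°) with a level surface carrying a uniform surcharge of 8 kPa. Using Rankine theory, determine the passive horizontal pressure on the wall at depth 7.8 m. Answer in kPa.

485 kPa

K_p = (1 + sin φ)/(1 − sin φ) = 3.508.
σ_v = γz + q = 16.7 × 7.8 + 8 = 138.3 kPa.
σ_h = K_p σ_v = 3.508 × 138.3 = 484.9 kPa.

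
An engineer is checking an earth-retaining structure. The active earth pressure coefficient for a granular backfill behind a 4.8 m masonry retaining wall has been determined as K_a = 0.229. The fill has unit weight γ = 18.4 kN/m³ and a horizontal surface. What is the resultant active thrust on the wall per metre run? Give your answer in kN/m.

48.5 kN/m

P = ½ K_a γ H² = 0.5 × 0.229 × 18.4 × 4.8² = 48.54 kN/m.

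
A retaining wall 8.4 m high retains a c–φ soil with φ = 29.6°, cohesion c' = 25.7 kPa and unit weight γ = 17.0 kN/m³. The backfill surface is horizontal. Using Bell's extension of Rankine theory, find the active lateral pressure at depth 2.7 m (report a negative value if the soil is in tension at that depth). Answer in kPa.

-14.4 kPa

K_a = (1 − sin φ)/(1 + sin φ) = 0.3387.
σ_a = K_a γ z − 2c√K_a = 0.3387×17.0×2.7 − 2×25.7×0.5820 = -14.37 kPa.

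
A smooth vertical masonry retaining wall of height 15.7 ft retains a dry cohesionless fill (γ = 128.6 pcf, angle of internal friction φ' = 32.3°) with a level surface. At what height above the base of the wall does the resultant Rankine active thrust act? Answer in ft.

5.23 ft

K_a = 0.3035.
The pressure distribution is triangular, so the resultant acts at H/3 above the base = 15.7/3 = 5.233 ft.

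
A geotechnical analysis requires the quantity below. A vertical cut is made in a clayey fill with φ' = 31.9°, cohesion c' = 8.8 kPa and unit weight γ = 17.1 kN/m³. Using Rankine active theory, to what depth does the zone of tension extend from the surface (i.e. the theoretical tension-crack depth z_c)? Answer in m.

K_a = tan²(45° − 31.9°/2) = 0.3085; √K_a = 0.5555.
The active pressure is zero where K_a γ z = 2c√K_a, so z_c = 2c/(γ√K_a) = 2×8.8/(17.1×0.5555) = 1.853 m.

1.85 m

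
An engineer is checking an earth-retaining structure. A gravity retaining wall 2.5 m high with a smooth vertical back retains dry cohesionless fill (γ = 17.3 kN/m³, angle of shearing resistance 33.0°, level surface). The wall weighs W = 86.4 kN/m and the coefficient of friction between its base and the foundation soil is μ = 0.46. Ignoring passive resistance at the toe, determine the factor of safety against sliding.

2.49

K_a = tan²(45° − 33.0°/2) = 0.2948.
P_a = ½K_aγH² = 0.5×0.2948×17.3×2.5² = 15.94 kN/m, acting at H/3 = 0.8333 m above the base.
FS_sliding = μW / P_a = 0.46×86.4 / 15.94 = 2.494.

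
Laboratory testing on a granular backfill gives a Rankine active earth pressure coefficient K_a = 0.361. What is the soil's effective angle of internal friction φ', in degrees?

28.0°

K_a = tan²(45° − φ/2) ⇒ 45° − φ/2 = arctan(√0.361) = 31.00°.
φ = 2(45° − 31.00°) = 28.00°.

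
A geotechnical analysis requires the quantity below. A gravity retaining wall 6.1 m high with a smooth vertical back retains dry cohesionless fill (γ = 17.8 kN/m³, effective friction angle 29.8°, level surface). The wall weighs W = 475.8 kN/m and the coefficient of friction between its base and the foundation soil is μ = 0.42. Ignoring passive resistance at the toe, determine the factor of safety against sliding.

K_a = tan²(45° − 29.8°/2) = 0.3360.
P_a = ½K_aγH² = 0.5×0.3360×17.8×6.1² = 111.3 kN/m, acting at H/3 = 2.033 m above the base.
FS_sliding = μW / P_a = 0.42×475.8 / 111.3 = 1.796.

1.80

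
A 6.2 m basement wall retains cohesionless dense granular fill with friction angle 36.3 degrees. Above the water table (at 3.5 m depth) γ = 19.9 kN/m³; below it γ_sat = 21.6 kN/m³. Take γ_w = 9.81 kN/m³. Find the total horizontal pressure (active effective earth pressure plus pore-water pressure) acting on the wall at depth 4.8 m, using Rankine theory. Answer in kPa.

34.5 kPa

K_a = (1 − sin φ)/(1 + sin φ) = 0.2563.
γ' = 21.6 − 9.81 = 11.79 kN/m³.
Effective vertical stress at 4.8 m: σ'_v = 19.9×3.5 + 11.79×1.30 = 84.98 kPa.
σ'_h = K_a σ'_v = 0.2563 × 84.98 = 21.78 kPa; u = γ_w × 1.30 = 12.75 kPa.
Total σ_h = 21.78 + 12.75 = 34.53 kPa.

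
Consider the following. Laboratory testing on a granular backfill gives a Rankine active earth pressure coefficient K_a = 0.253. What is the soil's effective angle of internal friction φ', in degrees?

K_a = tan²(45° − φ/2) ⇒ 45° − φ/2 = arctan(√0.253) = 26.70°.
φ = 2(45° − 26.70°) = 36.60°.

36.6°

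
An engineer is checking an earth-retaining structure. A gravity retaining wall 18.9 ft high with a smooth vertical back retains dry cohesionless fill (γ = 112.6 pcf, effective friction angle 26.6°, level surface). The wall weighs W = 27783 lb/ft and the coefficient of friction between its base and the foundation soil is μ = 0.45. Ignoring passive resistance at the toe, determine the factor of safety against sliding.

1.63

K_a = tan²(45° − 26.6°/2) = 0.3814.
P_a = ½K_aγH² = 0.5×0.3814×112.6×18.9² = 7671 lb/ft, acting at H/3 = 6.300 ft above the base.
FS_sliding = μW / P_a = 0.45×27783 / 7671 = 1.630.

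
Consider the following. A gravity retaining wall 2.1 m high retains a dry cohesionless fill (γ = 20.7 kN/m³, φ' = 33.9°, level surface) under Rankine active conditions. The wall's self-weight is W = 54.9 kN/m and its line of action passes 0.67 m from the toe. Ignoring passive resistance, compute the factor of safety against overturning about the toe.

4.06

K_a = tan²(45° − 33.9°/2) = 0.2839.
P_a = ½K_aγH² = 0.5×0.2839×20.7×2.1² = 12.96 kN/m, acting at H/3 = 0.7000 m above the base.
Overturning moment M_o = P_a × H/3 = 12.96 × 0.7000 = 9.071.
Resisting moment M_r = W × 0.67 = 54.9 × 0.67 = 36.78.
FS_overturning = M_r/M_o = 36.78/9.071 = 4.055.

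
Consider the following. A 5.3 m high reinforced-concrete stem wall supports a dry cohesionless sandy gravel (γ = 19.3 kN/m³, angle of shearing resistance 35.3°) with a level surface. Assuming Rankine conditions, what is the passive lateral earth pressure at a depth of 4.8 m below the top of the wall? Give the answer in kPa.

346 kPa

K_p = (1 + sin φ)/(1 − sin φ) = 3.738.
σ_h = K_p γ z = 3.738 × 19.3 × 4.8 = 346.3 kPa.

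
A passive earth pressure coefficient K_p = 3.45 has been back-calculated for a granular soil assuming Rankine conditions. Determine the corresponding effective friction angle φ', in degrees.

K_p = (1+sin φ)/(1−sin φ) ⇒ sin φ = (K_p − 1)/(K_p + 1) = 0.5506.
φ = arcsin(0.5506) = 33.41°.

33.4°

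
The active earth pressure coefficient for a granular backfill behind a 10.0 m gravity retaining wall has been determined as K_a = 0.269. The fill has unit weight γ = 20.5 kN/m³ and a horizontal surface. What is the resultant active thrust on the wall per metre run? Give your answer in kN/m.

276 kN/m

P = ½ K_a γ H² = 0.5 × 0.269 × 20.5 × 10.0² = 275.7 kN/m.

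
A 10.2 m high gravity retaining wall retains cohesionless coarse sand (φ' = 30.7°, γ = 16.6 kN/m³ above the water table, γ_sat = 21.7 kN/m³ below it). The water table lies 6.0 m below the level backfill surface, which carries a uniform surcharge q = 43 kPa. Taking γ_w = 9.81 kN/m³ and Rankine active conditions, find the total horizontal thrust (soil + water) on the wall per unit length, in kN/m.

495 kN/m

K_a = tan²(45° − φ/2) = 0.3240.
γ' = 21.7 − 9.81 = 11.89 kN/m³. h₂ = H − d_w = 4.2 m.
σ'_h: at surface K_a·q = 13.93; at WT K_a(q+γd_w) = 46.21; at base K_a(q+γd_w+γ'h₂) = 62.39 kPa.
P₁ = ½(13.93+46.21)×6.0 = 180.4; P₂ = ½(46.21+62.39)×4.2 = 228.0; P_w = ½γ_w h₂² = 86.52.
Total = 180.4+228.0+86.52 = 495.0 kN/m.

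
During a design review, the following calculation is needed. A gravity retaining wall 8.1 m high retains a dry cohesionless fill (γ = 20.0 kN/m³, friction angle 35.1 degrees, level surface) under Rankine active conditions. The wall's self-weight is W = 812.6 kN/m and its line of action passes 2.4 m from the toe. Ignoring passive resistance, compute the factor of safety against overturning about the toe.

K_a = tan²(45° − 35.1°/2) = 0.2698.
P_a = ½K_aγH² = 0.5×0.2698×20.0×8.1² = 177.0 kN/m, acting at H/3 = 2.700 m above the base.
Overturning moment M_o = P_a × H/3 = 177.0 × 2.700 = 478.0.
Resisting moment M_r = W × 2.4 = 812.6 × 2.4 = 1950.
FS_overturning = M_r/M_o = 1950/478.0 = 4.080.

4.08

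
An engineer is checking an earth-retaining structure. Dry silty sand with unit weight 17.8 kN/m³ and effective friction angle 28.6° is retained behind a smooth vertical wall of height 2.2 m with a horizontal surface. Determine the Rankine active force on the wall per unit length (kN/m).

K_a = tan²(45° − φ/2) = 0.3525.
P_a = ½ K_a γ H² = 0.5 × 0.3525 × 17.8 × 2.2² = 15.19 kN/m.

15.2 kN/m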